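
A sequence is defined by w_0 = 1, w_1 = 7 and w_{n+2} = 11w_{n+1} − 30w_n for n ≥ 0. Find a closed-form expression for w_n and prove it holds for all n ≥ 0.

Claim: w_n = 2·6^n − 5^n.

Base cases: w_0 = 1 and 2·6^0 − 5^0 = 1; w_1 = 7 and 2·6^1 − 5^1 = 7.
Assume w_j = 2·6^j − 5^j for all 0 ≤ j ≤ m, where m ≥ 1.
Then w_{m+1} = 11w_m − 30w_{m−1} = 11·(2·6^m − 5^m) − 30·(2·6^{m−1} − 5^{m−1}) = 2·(11·6 − 30)6^{m−1} − (11·5 − 30)5^{m−1} = 72·6^{m−1} − 25·5^{m−1} = 2·6^{m+1} − 5^{m+1}.
Hence w_n = 2·6^n − 5^n for every n ≥ 0, by strong induction.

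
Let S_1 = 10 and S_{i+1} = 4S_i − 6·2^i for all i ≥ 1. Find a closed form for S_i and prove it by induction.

Claim: S_i = 4^i + 3·2^i.

Base case: S_1 = 10, and 4^1 + 3·2^1 = 4 + 6 = 10.
Assume S_k = 4^k + 3·2^k for some k ≥ 1.
Then S_{k+1} = 4S_k − 6·2^k = 4·(4^k + 3·2^k) − 6·2^k = 4^{k+1} + 12·2^k − 6·2^k = 4^{k+1} + 6·2^k = 4^{k+1} + 3·2^{k+1}.
This completes the inductive step, so S_i = 4^i + 3·2^i for all i ≥ 1.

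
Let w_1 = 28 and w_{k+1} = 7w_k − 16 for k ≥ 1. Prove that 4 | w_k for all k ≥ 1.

Base case: w_1 = 28 = 4·7, so 4 | w_1.
Assume 4 | w_r, so w_r = 4t for some integer t.
Then w_{r+1} = 7w_r − 16 = 7·(4t) − 16 = 4(7t − 4), so 4 | w_{r+1}.
So the property holds for r+1, and by induction 4 | w_k for all k ≥ 1.

4 | w_k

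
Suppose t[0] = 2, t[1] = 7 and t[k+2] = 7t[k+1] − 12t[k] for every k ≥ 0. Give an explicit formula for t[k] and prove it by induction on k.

Claim: t[k] = 3^k + 4^k.

Base cases: t[0] = 2 and 3^0 + 4^0 = 2; t[1] = 7 and 3^1 + 4^1 = 7.
Assume t[j] = 3^j + 4^j for all 0 ≤ j ≤ m, where m ≥ 1.
Then t[m+1] = 7t[m] − 12t[m−1] = 7·(3^m + 4^m) − 12·(3^{m−1} + 4^{m−1}) = (7·3 − 12)3^{m−1} + (7·4 − 12)4^{m−1} = 9·3^{m−1} + 16·4^{m−1} = 3^{m+1} + 4^{m+1}.
So the formula holds for m+1, and by strong induction t[k] = 3^k + 4^k for all k ≥ 0.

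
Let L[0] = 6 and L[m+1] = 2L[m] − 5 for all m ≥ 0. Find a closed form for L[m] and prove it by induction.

Claim: L[m] = 2^m + 5.

Base case: L[0] = 6, and 2^0 + 5 = 1 + 5 = 6.
Assume L[k] = 2^k + 5 for some k ≥ 0.
Then L[k+1] = 2L[k] − 5 = 2·(2^k + 5) − 5 = 2^{k+1} + 10 − 5 = 2^{k+1} + 5.
So the formula holds for k+1, and by induction L[m] = 2^m + 5 for all m ≥ 0.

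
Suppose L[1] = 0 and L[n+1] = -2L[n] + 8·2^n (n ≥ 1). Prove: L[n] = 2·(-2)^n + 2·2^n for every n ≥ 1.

Base case: L[1] = 0, and 2·(-2)^1 + 2·2^1 = -4 + 4 = 0.
Assume L[k] = 2·(-2)^k + 2·2^k for some k ≥ 1.
Then L[k+1] = -2L[k] + 8·2^k = -2·(2·(-2)^k + 2·2^k) + 8·2^k = 2·(-2)^{k+1} − 4·2^k + 8·2^k = 2·(-2)^{k+1} + 4·2^k = 2·(-2)^{k+1} + 2·2^{k+1}.
This completes the inductive step, so L[n] = 2·(-2)^n + 2·2^n for all n ≥ 1.

L[n] = 2·(-2)^n + 2·2^n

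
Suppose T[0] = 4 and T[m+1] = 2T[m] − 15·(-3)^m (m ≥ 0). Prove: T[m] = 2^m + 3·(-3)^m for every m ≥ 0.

Base case: T[0] = 4, and 2^0 + 3·(-3)^0 = 1 + 3 = 4.
Assume T[k] = 2^k + 3·(-3)^k for some k ≥ 0.
Then T[k+1] = 2T[k] − 15·(-3)^k = 2·(2^k + 3·(-3)^k) − 15·(-3)^k = 2^{k+1} + 6·(-3)^k − 15·(-3)^k = 2^{k+1} − 9·(-3)^k = 2^{k+1} + 3·(-3)^{k+1}.
So the formula holds for k+1, and by induction T[m] = 2^m + 3·(-3)^m for all m ≥ 0.

T[m] = 2^m + 3·(-3)^m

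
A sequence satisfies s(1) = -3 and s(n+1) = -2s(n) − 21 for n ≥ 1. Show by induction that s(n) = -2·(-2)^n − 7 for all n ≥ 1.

Base case: s(1) = -3, and -2·(-2)^1 − 7 = 4 − 7 = -3.
Assume s(m) = -2·(-2)^m − 7 for some m ≥ 1.
Then s(m+1) = -2s(m) − 21 = -2·(-2·(-2)^m − 7) − 21 = 4·(-2)^m + 14 − 21 = -2·(-2)^{m+1} − 7.
This completes the inductive step, so s(n) = -2·(-2)^n − 7 for all n ≥ 1.

s(n) = -2·(-2)^n − 7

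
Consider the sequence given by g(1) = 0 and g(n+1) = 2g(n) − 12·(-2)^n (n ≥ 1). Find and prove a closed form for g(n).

Claim: g(n) = 3·2^n + 3·(-2)^n.

Base case: g(1) = 0, and 3·2^1 + 3·(-2)^1 = 6 − 6 = 0.
Assume g(k) = 3·2^k + 3·(-2)^k for some k ≥ 1.
Then g(k+1) = 2g(k) − 12·(-2)^k = 2·(3·2^k + 3·(-2)^k) − 12·(-2)^k = 3·2^{k+1} + 6·(-2)^k − 12·(-2)^k = 3·2^{k+1} − 6·(-2)^k = 3·2^{k+1} + 3·(-2)^{k+1}.
Hence g(n) = 3·2^n + 3·(-2)^n for every n ≥ 1, by induction.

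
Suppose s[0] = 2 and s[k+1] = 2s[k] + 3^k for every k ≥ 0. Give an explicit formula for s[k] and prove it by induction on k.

Claim: s[k] = 2^k + 3^k.

Base case: s[0] = 2, and 2^0 + 3^0 = 1 + 1 = 2.
Assume s[j] = 2^j + 3^j for some j ≥ 0.
Then s[j+1] = 2s[j] + 3^j = 2·(2^j + 3^j) + 3^j = 2^{j+1} + 2·3^j + 3^j = 2^{j+1} + 3·3^j = 2^{j+1} + 3^{j+1}.
By induction, s[k] = 2^k + 3^k for all k ≥ 0.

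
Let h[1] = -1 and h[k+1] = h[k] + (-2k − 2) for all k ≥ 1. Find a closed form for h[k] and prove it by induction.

Claim: h[k] = -k^2 − k + 1.

Base case: h[1] = -1, and -1^2 − 1 + 1 = -1.
Assume h[r] = -r^2 − r + 1.
Then h[r+1] = h[r] + (-2r − 2) = (-r^2 − r + 1) + (-2r − 2) = -r^2 − 3r − 1,
and -(r+1)^2 − (r+1) + 1 = -r^2 − 3r − 1.
This completes the inductive step, so h[k] = -k^2 − k + 1 for all k ≥ 1.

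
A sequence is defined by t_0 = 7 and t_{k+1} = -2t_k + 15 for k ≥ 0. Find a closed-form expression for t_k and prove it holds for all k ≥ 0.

Claim: t_k = 2·(-2)^k + 5.

Base case: t_0 = 7, and 2·(-2)^0 + 5 = 2 + 5 = 7.
Assume t_r = 2·(-2)^r + 5 for some r ≥ 0.
Then t_{r+1} = -2t_r + 15 = -2·(2·(-2)^r + 5) + 15 = -4·(-2)^r − 10 + 15 = 2·(-2)^{r+1} + 5.
By induction, t_k = 2·(-2)^k + 5 for all k ≥ 0.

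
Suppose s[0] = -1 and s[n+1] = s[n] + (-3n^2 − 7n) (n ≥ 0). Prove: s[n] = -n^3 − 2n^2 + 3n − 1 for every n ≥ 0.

Base case: s[0] = -1, and -0^3 − 2·0^2 + 3·0 − 1 = -1.
Assume s[j] = -j^3 − 2j^2 + 3j − 1.
Then s[j+1] = s[j] + (-3j^2 − 7j) = (-j^3 − 2j^2 + 3j − 1) + (-3j^2 − 7j) = -j^3 − 5j^2 − 4j − 1,
and -(j+1)^3 − 2·(j+1)^2 + 3·(j+1) − 1 = -j^3 − 5j^2 − 4j − 1.
This completes the inductive step, so s[n] = -n^3 − 2n^2 + 3n − 1 for all n ≥ 0.

s[n] = -n^3 − 2n^2 + 3n − 1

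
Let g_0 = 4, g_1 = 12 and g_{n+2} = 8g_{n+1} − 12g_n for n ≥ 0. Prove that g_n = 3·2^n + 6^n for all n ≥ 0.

Base cases: g_0 = 4 and 3·2^0 + 6^0 = 4; g_1 = 12 and 3·2^1 + 6^1 = 12.
Assume g_j = 3·2^j + 6^j for all 0 ≤ j ≤ r, where r ≥ 1.
Then g_{r+1} = 8g_r − 12g_{r−1} = 8·(3·2^r + 6^r) − 12·(3·2^{r−1} + 6^{r−1}) = 3·(8·2 − 12)2^{r−1} + (8·6 − 12)6^{r−1} = 12·2^{r−1} + 36·6^{r−1} = 3·2^{r+1} + 6^{r+1}.
So the formula holds for r+1, and by strong induction g_n = 3·2^n + 6^n for all n ≥ 0.

g_n = 3·2^n + 6^n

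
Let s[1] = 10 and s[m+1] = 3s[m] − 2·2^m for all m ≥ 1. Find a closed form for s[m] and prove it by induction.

Claim: s[m] = 2·3^m + 2·2^m.

Base case: s[1] = 10, and 2·3^1 + 2·2^1 = 6 + 4 = 10.
Assume s[k] = 2·3^k + 2·2^k for some k ≥ 1.
Then s[k+1] = 3s[k] − 2·2^k = 3·(2·3^k + 2·2^k) − 2·2^k = 2·3^{k+1} + 6·2^k − 2·2^k = 2·3^{k+1} + 4·2^k = 2·3^{k+1} + 2·2^{k+1}.
So the formula holds for k+1, and by induction s[m] = 2·3^m + 2·2^m for all m ≥ 1.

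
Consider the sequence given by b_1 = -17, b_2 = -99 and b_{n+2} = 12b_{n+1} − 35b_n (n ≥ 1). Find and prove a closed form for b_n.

Claim: b_n = -7^n − 2·5^n.

Base cases: b_1 = -17 and -7^1 − 2·5^1 = -17; b_2 = -99 and -7^2 − 2·5^2 = -99.
Assume b_j = -7^j − 2·5^j for all 1 ≤ j ≤ r, where r ≥ 2.
Then b_{r+1} = 12b_r − 35b_{r−1} = 12·(-7^r − 2·5^r) − 35·(-7^{r−1} − 2·5^{r−1}) = -(12·7 − 35)7^{r−1} − 2·(12·5 − 35)5^{r−1} = -49·7^{r−1} − 50·5^{r−1} = -7^{r+1} − 2·5^{r+1}.
This completes the inductive step, so b_n = -7^n − 2·5^n for all n ≥ 1.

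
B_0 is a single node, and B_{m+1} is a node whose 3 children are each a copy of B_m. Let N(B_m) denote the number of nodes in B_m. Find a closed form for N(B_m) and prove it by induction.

Claim: N(B_m) = (3^{m+1} − 1)/2.

Base case: N(B_0) = 1, and (3^{0+1} − 1)/2 = 1.
Assume N(B_r) = (3^{r+1} − 1)/2.
Then N(B_{r+1}) = 1 + 3N(B_r) = 1 + 3·(3^{r+1} − 1)/2 = 1 + (3^{r+2} − 3)/2 = (2 + 3^{r+2} − 3)/2 = (3^{r+2} − 1)/2.
By induction, N(B_m) = (3^{m+1} − 1)/2 for all m ≥ 0.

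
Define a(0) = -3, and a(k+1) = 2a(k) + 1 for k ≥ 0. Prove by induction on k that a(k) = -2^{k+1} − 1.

Base case: a(0) = -3, and -2^{0+1} − 1 = -2 − 1 = -3.
Assume a(r) = -2^{r+1} − 1 for some r ≥ 0.
Then a(r+1) = 2a(r) + 1 = 2·(-2^{r+1} − 1) + 1 = -2^{r+2} − 2 + 1 = -2^{r+2} − 1.
By induction, a(k) = -2^{k+1} − 1 for all k ≥ 0.

a(k) = -2^{k+1} − 1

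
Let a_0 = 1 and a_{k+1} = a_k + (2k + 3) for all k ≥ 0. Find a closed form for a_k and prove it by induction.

Claim: a_k = k^2 + 2k + 1.

Base case: a_0 = 1, and 0^2 + 2·0 + 1 = 1.
Assume a_r = r^2 + 2r + 1.
Then a_{r+1} = a_r + (2r + 3) = (r^2 + 2r + 1) + (2r + 3) = r^2 + 4r + 4,
and (r+1)^2 + 2·(r+1) + 1 = r^2 + 4r + 4.
This completes the inductive step, so a_k = k^2 + 2k + 1 for all k ≥ 0.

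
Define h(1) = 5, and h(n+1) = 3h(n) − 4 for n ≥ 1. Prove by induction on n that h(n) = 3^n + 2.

Base case: h(1) = 5, and 3^1 + 2 = 3 + 2 = 5.
Assume h(j) = 3^j + 2 for some j ≥ 1.
Then h(j+1) = 3h(j) − 4 = 3·(3^j + 2) − 4 = 3^{j+1} + 6 − 4 = 3^{j+1} + 2.
By induction, h(n) = 3^n + 2 for all n ≥ 1.

h(n) = 3^n + 2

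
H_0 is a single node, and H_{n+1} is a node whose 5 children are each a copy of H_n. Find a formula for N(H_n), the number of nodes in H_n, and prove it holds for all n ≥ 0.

Claim: N(H_n) = (5^{n+1} − 1)/4.

Base case: N(H_0) = 1, and (5^{0+1} − 1)/4 = 1.
Assume N(H_r) = (5^{r+1} − 1)/4.
Then N(H_{r+1}) = 1 + 5N(H_r) = 1 + 5·(5^{r+1} − 1)/4 = 1 + (5^{r+2} − 5)/4 = (4 + 5^{r+2} − 5)/4 = (5^{r+2} − 1)/4.
By induction, N(H_n) = (5^{n+1} − 1)/4 for all n ≥ 0.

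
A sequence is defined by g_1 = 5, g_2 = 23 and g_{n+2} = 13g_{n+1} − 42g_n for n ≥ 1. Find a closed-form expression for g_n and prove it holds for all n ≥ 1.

Claim: g_n = -7^n + 2·6^n.

Base cases: g_1 = 5 and -7^1 + 2·6^1 = 5; g_2 = 23 and -7^2 + 2·6^2 = 23.
Assume g_i = -7^i + 2·6^i for all 1 ≤ i ≤ j, where j ≥ 2.
Then g_{j+1} = 13g_j − 42g_{j−1} = 13·(-7^j + 2·6^j) − 42·(-7^{j−1} + 2·6^{j−1}) = -(13·7 − 42)7^{j−1} + 2·(13·6 − 42)6^{j−1} = -49·7^{j−1} + 72·6^{j−1} = -7^{j+1} + 2·6^{j+1}.
Hence g_n = -7^n + 2·6^n for every n ≥ 1, by strong induction.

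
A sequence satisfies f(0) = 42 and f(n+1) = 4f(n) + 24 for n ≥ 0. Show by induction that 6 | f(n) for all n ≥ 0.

Base case: f(0) = 42 = 6·7, so 6 | f(0).
Assume 6 | f(j), so f(j) = 6t for some integer t.
Then f(j+1) = 4f(j) + 24 = 4·(6t) + 24 = 6(4t + 4), so 6 | f(j+1).
By induction, 6 | f(n) for all n ≥ 0.

6 | f(n)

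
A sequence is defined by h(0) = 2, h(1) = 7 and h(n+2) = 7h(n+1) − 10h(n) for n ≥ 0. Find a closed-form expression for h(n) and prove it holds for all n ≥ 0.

Claim: h(n) = 5^n + 2^n.

Base cases: h(0) = 2 and 5^0 + 2^0 = 2; h(1) = 7 and 5^1 + 2^1 = 7.
Assume h(j) = 5^j + 2^j for all 0 ≤ j ≤ m, where m ≥ 1.
Then h(m+1) = 7h(m) − 10h(m−1) = 7·(5^m + 2^m) − 10·(5^{m−1} + 2^{m−1}) = (7·5 − 10)5^{m−1} + (7·2 − 10)2^{m−1} = 25·5^{m−1} + 4·2^{m−1} = 5^{m+1} + 2^{m+1}.
This completes the inductive step, so h(n) = 5^n + 2^n for all n ≥ 0.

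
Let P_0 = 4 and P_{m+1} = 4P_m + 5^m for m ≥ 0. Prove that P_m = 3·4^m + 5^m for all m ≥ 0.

Base case: P_0 = 4, and 3·4^0 + 5^0 = 3 + 1 = 4.
Assume P_r = 3·4^r + 5^r for some r ≥ 0.
Then P_{r+1} = 4P_r + 5^r = 4·(3·4^r + 5^r) + 5^r = 3·4^{r+1} + 4·5^r + 5^r = 3·4^{r+1} + 5·5^r = 3·4^{r+1} + 5^{r+1}.
By induction, P_m = 3·4^m + 5^m for all m ≥ 0.

P_m = 3·4^m + 5^m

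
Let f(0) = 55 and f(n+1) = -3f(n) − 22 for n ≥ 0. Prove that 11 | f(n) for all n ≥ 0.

Base case: f(0) = 55 = 11·5, so 11 | f(0).
Assume 11 | f(j), so f(j) = 11t for some integer t.
Then f(j+1) = -3f(j) − 22 = -3·(11t) − 22 = 11(-3t − 2), so 11 | f(j+1).
This completes the inductive step, so 11 | f(n) for all n ≥ 0.

11 | f(n)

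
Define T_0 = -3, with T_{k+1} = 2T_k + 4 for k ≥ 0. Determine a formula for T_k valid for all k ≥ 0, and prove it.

Claim: T_k = 2^k − 4.

Base case: T_0 = -3, and 2^0 − 4 = 1 − 4 = -3.
Assume T_m = 2^m − 4 for some m ≥ 0.
Then T_{m+1} = 2T_m + 4 = 2·(2^m − 4) + 4 = 2^{m+1} − 8 + 4 = 2^{m+1} − 4.
So the formula holds for m+1, and by induction T_k = 2^k − 4 for all k ≥ 0.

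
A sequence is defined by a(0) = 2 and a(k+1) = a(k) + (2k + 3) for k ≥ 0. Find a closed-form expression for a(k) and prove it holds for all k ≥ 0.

Claim: a(k) = k^2 + 2k + 2.

Base case: a(0) = 2, and 0^2 + 2·0 + 2 = 2.
Assume a(r) = r^2 + 2r + 2.
Then a(r+1) = a(r) + (2r + 3) = (r^2 + 2r + 2) + (2r + 3) = r^2 + 4r + 5,
and (r+1)^2 + 2·(r+1) + 2 = r^2 + 4r + 5.
This completes the inductive step, so a(k) = k^2 + 2k + 2 for all k ≥ 0.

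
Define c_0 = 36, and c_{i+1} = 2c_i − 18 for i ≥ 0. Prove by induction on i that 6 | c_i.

Base case: c_0 = 36 = 6·6, so 6 | c_0.
Assume 6 | c_m, so c_m = 6t for some integer t.
Then c_{m+1} = 2c_m − 18 = 2·(6t) − 18 = 6(2t − 3), so 6 | c_{m+1}.
Hence 6 | c_i for every i ≥ 0, by induction.

6 | c_i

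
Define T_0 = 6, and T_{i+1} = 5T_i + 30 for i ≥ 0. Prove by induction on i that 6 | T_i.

Base case: T_0 = 6 = 6·1, so 6 | T_0.
Assume 6 | T_k, so T_k = 6t for some integer t.
Then T_{k+1} = 5T_k + 30 = 5·(6t) + 30 = 6(5t + 5), so 6 | T_{k+1}.
So the property holds for k+1, and by induction 6 | T_i for all i ≥ 0.

6 | T_i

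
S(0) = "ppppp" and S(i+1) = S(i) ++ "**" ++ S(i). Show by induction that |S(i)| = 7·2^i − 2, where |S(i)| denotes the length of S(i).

Base case: |S(0)| = 5, and 7·2^0 − 2 = 5.
Assume |S(r)| = 7·2^r − 2.
Then |S(r+1)| = |S(r)| + 2 + |S(r)| = 2|S(r)| + 2 = 2(7·2^r − 2) + 2 = 7·2^{r+1} − 4 + 2 = 7·2^{r+1} − 2.
This completes the inductive step, so |S(i)| = 7·2^i − 2 for all i ≥ 0.

|S(i)| = 7·2^i − 2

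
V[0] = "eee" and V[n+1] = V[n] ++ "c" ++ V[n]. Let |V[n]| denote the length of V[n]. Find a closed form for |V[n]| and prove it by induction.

Claim: |V[n]| = 2^{n+2} − 1.

Base case: |V[0]| = 3, and 2^{0+2} − 1 = 3.
Assume |V[r]| = 2^{r+2} − 1.
Then |V[r+1]| = |V[r]| + 1 + |V[r]| = 2|V[r]| + 1 = 2(2^{r+2} − 1) + 1 = 2^{r+3} − 2 + 1 = 2^{r+3} − 1.
By induction, |V[n]| = 2^{n+2} − 1 for all n ≥ 0.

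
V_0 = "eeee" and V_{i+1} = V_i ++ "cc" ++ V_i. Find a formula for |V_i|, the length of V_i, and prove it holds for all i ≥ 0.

Claim: |V_i| = 6·2^i − 2.

Base case: |V_0| = 4, and 6·2^0 − 2 = 4.
Assume |V_k| = 6·2^k − 2.
Then |V_{k+1}| = |V_k| + 2 + |V_k| = 2|V_k| + 2 = 2(6·2^k − 2) + 2 = 6·2^{k+1} − 4 + 2 = 6·2^{k+1} − 2.
Hence |V_i| = 6·2^i − 2 for every i ≥ 0, by induction.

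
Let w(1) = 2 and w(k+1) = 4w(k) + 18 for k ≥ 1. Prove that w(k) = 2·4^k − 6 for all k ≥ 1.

Base case: w(1) = 2, and 2·4^1 − 6 = 8 − 6 = 2.
Assume w(r) = 2·4^r − 6 for some r ≥ 1.
Then w(r+1) = 4w(r) + 18 = 4·(2·4^r − 6) + 18 = 8·4^r − 24 + 18 = 2·4^{r+1} − 6.
This completes the inductive step, so w(k) = 2·4^k − 6 for all k ≥ 1.

w(k) = 2·4^k − 6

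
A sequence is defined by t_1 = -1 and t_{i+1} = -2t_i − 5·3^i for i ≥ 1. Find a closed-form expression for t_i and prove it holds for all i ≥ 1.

Claim: t_i = -(-2)^i − 3^i.

Base case: t_1 = -1, and -(-2)^1 − 3^1 = 2 − 3 = -1.
Assume t_k = -(-2)^k − 3^k for some k ≥ 1.
Then t_{k+1} = -2t_k − 5·3^k = -2·(-(-2)^k − 3^k) − 5·3^k = -(-2)^{k+1} + 2·3^k − 5·3^k = -(-2)^{k+1} − 3·3^k = -(-2)^{k+1} − 3^{k+1}.
This completes the inductive step, so t_i = -(-2)^i − 3^i for all i ≥ 1.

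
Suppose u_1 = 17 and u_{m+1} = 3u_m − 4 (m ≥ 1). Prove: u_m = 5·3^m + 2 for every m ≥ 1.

Base case: u_1 = 17, and 5·3^1 + 2 = 15 + 2 = 17.
Assume u_k = 5·3^k + 2 for some k ≥ 1.
Then u_{k+1} = 3u_k − 4 = 3·(5·3^k + 2) − 4 = 15·3^k + 6 − 4 = 5·3^{k+1} + 2.
By induction, u_m = 5·3^m + 2 for all m ≥ 1.

u_m = 5·3^m + 2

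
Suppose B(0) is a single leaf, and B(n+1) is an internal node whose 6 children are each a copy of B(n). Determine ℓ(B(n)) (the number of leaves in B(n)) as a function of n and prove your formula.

Claim: ℓ(B(n)) = 6^n.

Base case: ℓ(B(0)) = 1, and 6^0 = 1.
Assume ℓ(B(m)) = 6^m.
Then ℓ(B(m+1)) = 6·ℓ(B(m)) = 6·6^m = 6^{m+1}.
This completes the inductive step, so ℓ(B(n)) = 6^n for all n ≥ 0.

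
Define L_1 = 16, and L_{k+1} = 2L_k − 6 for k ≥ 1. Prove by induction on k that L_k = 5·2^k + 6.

Base case: L_1 = 16, and 5·2^1 + 6 = 10 + 6 = 16.
Assume L_j = 5·2^j + 6 for some j ≥ 1.
Then L_{j+1} = 2L_j − 6 = 2·(5·2^j + 6) − 6 = 10·2^j + 12 − 6 = 5·2^{j+1} + 6.
So the formula holds for j+1, and by induction L_k = 5·2^k + 6 for all k ≥ 1.

L_k = 5·2^k + 6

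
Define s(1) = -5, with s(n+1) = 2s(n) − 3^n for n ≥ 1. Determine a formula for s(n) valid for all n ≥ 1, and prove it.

Claim: s(n) = -2^n − 3^n.

Base case: s(1) = -5, and -2^1 − 3^1 = -2 − 3 = -5.
Assume s(j) = -2^j − 3^j for some j ≥ 1.
Then s(j+1) = 2s(j) − 3^j = 2·(-2^j − 3^j) − 3^j = -2^{j+1} − 2·3^j − 3^j = -2^{j+1} − 3·3^j = -2^{j+1} − 3^{j+1}.
Hence s(n) = -2^n − 3^n for every n ≥ 1, by induction.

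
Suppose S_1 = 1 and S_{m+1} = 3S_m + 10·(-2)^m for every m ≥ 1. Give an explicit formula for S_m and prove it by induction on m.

Claim: S_m = -3^m − 2·(-2)^m.

Base case: S_1 = 1, and -3^1 − 2·(-2)^1 = -3 + 4 = 1.
Assume S_k = -3^k − 2·(-2)^k for some k ≥ 1.
Then S_{k+1} = 3S_k + 10·(-2)^k = 3·(-3^k − 2·(-2)^k) + 10·(-2)^k = -3^{k+1} − 6·(-2)^k + 10·(-2)^k = -3^{k+1} + 4·(-2)^k = -3^{k+1} − 2·(-2)^{k+1}.
By induction, S_m = -3^m − 2·(-2)^m for all m ≥ 1.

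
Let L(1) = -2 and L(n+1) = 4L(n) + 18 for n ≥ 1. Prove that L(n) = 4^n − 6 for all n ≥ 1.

Base case: L(1) = -2, and 4^1 − 6 = 4 − 6 = -2.
Assume L(k) = 4^k − 6 for some k ≥ 1.
Then L(k+1) = 4L(k) + 18 = 4·(4^k − 6) + 18 = 4^{k+1} − 24 + 18 = 4^{k+1} − 6.
Hence L(n) = 4^n − 6 for every n ≥ 1, by induction.

L(n) = 4^n − 6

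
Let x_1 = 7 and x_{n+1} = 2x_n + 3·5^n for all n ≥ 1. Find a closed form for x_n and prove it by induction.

Claim: x_n = 2^n + 5^n.

Base case: x_1 = 7, and 2^1 + 5^1 = 2 + 5 = 7.
Assume x_r = 2^r + 5^r for some r ≥ 1.
Then x_{r+1} = 2x_r + 3·5^r = 2·(2^r + 5^r) + 3·5^r = 2^{r+1} + 2·5^r + 3·5^r = 2^{r+1} + 5·5^r = 2^{r+1} + 5^{r+1}.
Hence x_n = 2^n + 5^n for every n ≥ 1, by induction.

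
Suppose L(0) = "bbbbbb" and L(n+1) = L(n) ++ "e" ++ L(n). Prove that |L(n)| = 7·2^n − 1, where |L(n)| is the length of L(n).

Base case: |L(0)| = 6, and 7·2^0 − 1 = 6.
Assume |L(k)| = 7·2^k − 1.
Then |L(k+1)| = |L(k)| + 1 + |L(k)| = 2|L(k)| + 1 = 2(7·2^k − 1) + 1 = 7·2^{k+1} − 2 + 1 = 7·2^{k+1} − 1.
So the formula holds for k+1, and by induction |L(n)| = 7·2^n − 1 for all n ≥ 0.

|L(n)| = 7·2^n − 1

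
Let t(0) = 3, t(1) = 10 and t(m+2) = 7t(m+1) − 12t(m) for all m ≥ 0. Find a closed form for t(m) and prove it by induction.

Claim: t(m) = 2·3^m + 4^m.

Base cases: t(0) = 3 and 2·3^0 + 4^0 = 3; t(1) = 10 and 2·3^1 + 4^1 = 10.
Assume t(j) = 2·3^j + 4^j for all 0 ≤ j ≤ k, where k ≥ 1.
Then t(k+1) = 7t(k) − 12t(k−1) = 7·(2·3^k + 4^k) − 12·(2·3^{k−1} + 4^{k−1}) = 2·(7·3 − 12)3^{k−1} + (7·4 − 12)4^{k−1} = 18·3^{k−1} + 16·4^{k−1} = 2·3^{k+1} + 4^{k+1}.
This completes the inductive step, so t(m) = 2·3^m + 4^m for all m ≥ 0.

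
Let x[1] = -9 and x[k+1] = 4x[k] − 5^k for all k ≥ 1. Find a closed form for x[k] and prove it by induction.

Claim: x[k] = -4^k − 5^k.

Base case: x[1] = -9, and -4^1 − 5^1 = -4 − 5 = -9.
Assume x[j] = -4^j − 5^j for some j ≥ 1.
Then x[j+1] = 4x[j] − 5^j = 4·(-4^j − 5^j) − 5^j = -4^{j+1} − 4·5^j − 5^j = -4^{j+1} − 5·5^j = -4^{j+1} − 5^{j+1}.
This completes the inductive step, so x[k] = -4^k − 5^k for all k ≥ 1.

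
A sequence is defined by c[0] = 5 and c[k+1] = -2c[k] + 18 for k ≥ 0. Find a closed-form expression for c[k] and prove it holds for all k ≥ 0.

Claim: c[k] = -(-2)^k + 6.

Base case: c[0] = 5, and -(-2)^0 + 6 = -1 + 6 = 5.
Assume c[r] = -(-2)^r + 6 for some r ≥ 0.
Then c[r+1] = -2c[r] + 18 = -2·(-(-2)^r + 6) + 18 = 2·(-2)^r − 12 + 18 = -(-2)^{r+1} + 6.
Hence c[k] = -(-2)^k + 6 for every k ≥ 0, by induction.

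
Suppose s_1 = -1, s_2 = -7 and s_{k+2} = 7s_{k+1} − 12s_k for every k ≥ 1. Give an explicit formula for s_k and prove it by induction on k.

Claim: s_k = -4^k + 3^k.

Base cases: s_1 = -1 and -4^1 + 3^1 = -1; s_2 = -7 and -4^2 + 3^2 = -7.
Assume s_j = -4^j + 3^j for all 1 ≤ j ≤ m, where m ≥ 2.
Then s_{m+1} = 7s_m − 12s_{m−1} = 7·(-4^m + 3^m) − 12·(-4^{m−1} + 3^{m−1}) = -(7·4 − 12)4^{m−1} + (7·3 − 12)3^{m−1} = -16·4^{m−1} + 9·3^{m−1} = -4^{m+1} + 3^{m+1}.
So the formula holds for m+1, and by strong induction s_k = -4^k + 3^k for all k ≥ 1.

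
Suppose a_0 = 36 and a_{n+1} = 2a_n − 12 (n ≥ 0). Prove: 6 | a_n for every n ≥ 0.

Base case: a_0 = 36 = 6·6, so 6 | a_0.
Assume 6 | a_k, so a_k = 6t for some integer t.
Then a_{k+1} = 2a_k − 12 = 2·(6t) − 12 = 6(2t − 2), so 6 | a_{k+1}.
This completes the inductive step, so 6 | a_n for all n ≥ 0.

6 | a_n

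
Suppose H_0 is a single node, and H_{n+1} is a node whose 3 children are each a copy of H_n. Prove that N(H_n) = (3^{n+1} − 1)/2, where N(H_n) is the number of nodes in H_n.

Base case: N(H_0) = 1, and (3^{0+1} − 1)/2 = 1.
Assume N(H_r) = (3^{r+1} − 1)/2.
Then N(H_{r+1}) = 1 + 3N(H_r) = 1 + 3·(3^{r+1} − 1)/2 = 1 + (3^{r+2} − 3)/2 = (2 + 3^{r+2} − 3)/2 = (3^{r+2} − 1)/2.
By induction, N(H_n) = (3^{n+1} − 1)/2 for all n ≥ 0.

N(H_n) = (3^{n+1} − 1)/2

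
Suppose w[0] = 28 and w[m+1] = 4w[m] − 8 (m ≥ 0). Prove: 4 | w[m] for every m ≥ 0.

Base case: w[0] = 28 = 4·7, so 4 | w[0].
Assume 4 | w[r], so w[r] = 4t for some integer t.
Then w[r+1] = 4w[r] − 8 = 4·(4t) − 8 = 4(4t − 2), so 4 | w[r+1].
This completes the inductive step, so 4 | w[m] for all m ≥ 0.

4 | w[m]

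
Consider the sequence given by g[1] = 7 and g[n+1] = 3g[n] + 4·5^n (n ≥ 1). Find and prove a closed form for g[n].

Claim: g[n] = -3^n + 2·5^n.

Base case: g[1] = 7, and -3^1 + 2·5^1 = -3 + 10 = 7.
Assume g[j] = -3^j + 2·5^j for some j ≥ 1.
Then g[j+1] = 3g[j] + 4·5^j = 3·(-3^j + 2·5^j) + 4·5^j = -3^{j+1} + 6·5^j + 4·5^j = -3^{j+1} + 10·5^j = -3^{j+1} + 2·5^{j+1}.
Hence g[n] = -3^n + 2·5^n for every n ≥ 1, by induction.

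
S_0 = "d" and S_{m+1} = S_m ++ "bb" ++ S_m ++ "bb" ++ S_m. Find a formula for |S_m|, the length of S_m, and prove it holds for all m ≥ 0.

Claim: |S_m| = 3^{m+1} − 2.

Base case: |S_0| = 1, and 3^{0+1} − 2 = 1.
Assume |S_j| = 3^{j+1} − 2.
Then |S_{j+1}| = 3|S_j| + 4 = 3(3^{j+1} − 2) + 4 = 3^{j+2} − 6 + 4 = 3^{j+2} − 2.
So the formula holds for j+1, and by induction |S_m| = 3^{m+1} − 2 for all m ≥ 0.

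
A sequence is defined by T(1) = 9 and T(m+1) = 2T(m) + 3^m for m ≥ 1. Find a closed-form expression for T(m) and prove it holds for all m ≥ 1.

Claim: T(m) = 3·2^m + 3^m.

Base case: T(1) = 9, and 3·2^1 + 3^1 = 6 + 3 = 9.
Assume T(r) = 3·2^r + 3^r for some r ≥ 1.
Then T(r+1) = 2T(r) + 3^r = 2·(3·2^r + 3^r) + 3^r = 3·2^{r+1} + 2·3^r + 3^r = 3·2^{r+1} + 3·3^r = 3·2^{r+1} + 3^{r+1}.
This completes the inductive step, so T(m) = 3·2^m + 3^m for all m ≥ 1.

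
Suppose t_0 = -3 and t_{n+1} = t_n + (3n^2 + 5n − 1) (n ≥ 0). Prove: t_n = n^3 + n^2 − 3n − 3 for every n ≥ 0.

Base case: t_0 = -3, and 0^3 + 0^2 − 3·0 − 3 = -3.
Assume t_m = m^3 + m^2 − 3m − 3.
Then t_{m+1} = t_m + (3m^2 + 5m − 1) = (m^3 + m^2 − 3m − 3) + (3m^2 + 5m − 1) = m^3 + 4m^2 + 2m − 4,
and (m+1)^3 + (m+1)^2 − 3·(m+1) − 3 = m^3 + 4m^2 + 2m − 4.
This completes the inductive step, so t_n = n^3 + n^2 − 3n − 3 for all n ≥ 0.

t_n = n^3 + n^2 − 3n − 3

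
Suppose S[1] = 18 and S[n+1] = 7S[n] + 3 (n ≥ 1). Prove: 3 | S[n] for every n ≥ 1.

Base case: S[1] = 18 = 3·6, so 3 | S[1].
Assume 3 | S[m], so S[m] = 3t for some integer t.
Then S[m+1] = 7S[m] + 3 = 7·(3t) + 3 = 3(7t + 1), so 3 | S[m+1].
Hence 3 | S[n] for every n ≥ 1, by induction.

3 | S[n]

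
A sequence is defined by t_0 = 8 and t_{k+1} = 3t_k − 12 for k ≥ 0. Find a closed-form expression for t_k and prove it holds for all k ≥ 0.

Claim: t_k = 2·3^k + 6.

Base case: t_0 = 8, and 2·3^0 + 6 = 2 + 6 = 8.
Assume t_j = 2·3^j + 6 for some j ≥ 0.
Then t_{j+1} = 3t_j − 12 = 3·(2·3^j + 6) − 12 = 6·3^j + 18 − 12 = 2·3^{j+1} + 6.
By induction, t_k = 2·3^k + 6 for all k ≥ 0.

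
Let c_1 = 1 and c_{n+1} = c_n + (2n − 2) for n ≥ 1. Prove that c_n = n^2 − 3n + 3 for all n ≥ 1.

Base case: c_1 = 1, and 1^2 − 3·1 + 3 = 1.
Assume c_j = j^2 − 3j + 3.
Then c_{j+1} = c_j + (2j − 2) = (j^2 − 3j + 3) + (2j − 2) = j^2 − j + 1,
and (j+1)^2 − 3·(j+1) + 3 = j^2 − j + 1.
This completes the inductive step, so c_n = n^2 − 3n + 3 for all n ≥ 1.

c_n = n^2 − 3n + 3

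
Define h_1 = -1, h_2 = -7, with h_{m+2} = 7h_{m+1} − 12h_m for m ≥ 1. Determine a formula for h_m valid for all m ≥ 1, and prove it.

Claim: h_m = 3^m − 4^m.

Base cases: h_1 = -1 and 3^1 − 4^1 = -1; h_2 = -7 and 3^2 − 4^2 = -7.
Assume h_j = 3^j − 4^j for all 1 ≤ j ≤ k, where k ≥ 2.
Then h_{k+1} = 7h_k − 12h_{k−1} = 7·(3^k − 4^k) − 12·(3^{k−1} − 4^{k−1}) = (7·3 − 12)3^{k−1} − (7·4 − 12)4^{k−1} = 9·3^{k−1} − 16·4^{k−1} = 3^{k+1} − 4^{k+1}.
By strong induction, h_m = 3^m − 4^m for all m ≥ 1.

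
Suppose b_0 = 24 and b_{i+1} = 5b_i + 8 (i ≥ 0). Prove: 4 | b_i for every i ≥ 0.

Base case: b_0 = 24 = 4·6, so 4 | b_0.
Assume 4 | b_m, so b_m = 4t for some integer t.
Then b_{m+1} = 5b_m + 8 = 5·(4t) + 8 = 4(5t + 2), so 4 | b_{m+1}.
So the property holds for m+1, and by induction 4 | b_i for all i ≥ 0.

4 | b_i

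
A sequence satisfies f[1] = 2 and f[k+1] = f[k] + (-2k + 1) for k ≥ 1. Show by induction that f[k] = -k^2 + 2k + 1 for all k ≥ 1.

Base case: f[1] = 2, and -1^2 + 2·1 + 1 = 2.
Assume f[r] = -r^2 + 2r + 1.
Then f[r+1] = f[r] + (-2r + 1) = (-r^2 + 2r + 1) + (-2r + 1) = -r^2 + 2,
and -(r+1)^2 + 2·(r+1) + 1 = -r^2 + 2.
This completes the inductive step, so f[k] = -k^2 + 2k + 1 for all k ≥ 1.

f[k] = -k^2 + 2k + 1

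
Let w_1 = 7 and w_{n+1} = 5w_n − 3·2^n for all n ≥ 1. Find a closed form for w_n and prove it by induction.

Claim: w_n = 5^n + 2^n.

Base case: w_1 = 7, and 5^1 + 2^1 = 5 + 2 = 7.
Assume w_k = 5^k + 2^k for some k ≥ 1.
Then w_{k+1} = 5w_k − 3·2^k = 5·(5^k + 2^k) − 3·2^k = 5^{k+1} + 5·2^k − 3·2^k = 5^{k+1} + 2·2^k = 5^{k+1} + 2^{k+1}.
Hence w_n = 5^n + 2^n for every n ≥ 1, by induction.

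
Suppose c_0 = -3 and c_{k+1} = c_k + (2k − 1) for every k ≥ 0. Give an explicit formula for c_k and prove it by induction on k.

Claim: c_k = k^2 − 2k − 3.

Base case: c_0 = -3, and 0^2 − 2·0 − 3 = -3.
Assume c_m = m^2 − 2m − 3.
Then c_{m+1} = c_m + (2m − 1) = (m^2 − 2m − 3) + (2m − 1) = m^2 − 4,
and (m+1)^2 − 2·(m+1) − 3 = m^2 − 4.
This completes the inductive step, so c_k = k^2 − 2k − 3 for all k ≥ 0.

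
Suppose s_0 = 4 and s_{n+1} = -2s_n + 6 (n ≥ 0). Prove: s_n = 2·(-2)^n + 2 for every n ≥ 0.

Base case: s_0 = 4, and 2·(-2)^0 + 2 = 2 + 2 = 4.
Assume s_j = 2·(-2)^j + 2 for some j ≥ 0.
Then s_{j+1} = -2s_j + 6 = -2·(2·(-2)^j + 2) + 6 = -4·(-2)^j − 4 + 6 = 2·(-2)^{j+1} + 2.
This completes the inductive step, so s_n = 2·(-2)^n + 2 for all n ≥ 0.

s_n = 2·(-2)^n + 2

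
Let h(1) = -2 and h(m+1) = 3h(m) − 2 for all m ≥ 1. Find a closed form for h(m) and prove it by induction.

Claim: h(m) = -3^m + 1.

Base case: h(1) = -2, and -3^1 + 1 = -3 + 1 = -2.
Assume h(j) = -3^j + 1 for some j ≥ 1.
Then h(j+1) = 3h(j) − 2 = 3·(-3^j + 1) − 2 = -3^{j+1} + 3 − 2 = -3^{j+1} + 1.
Hence h(m) = -3^m + 1 for every m ≥ 1, by induction.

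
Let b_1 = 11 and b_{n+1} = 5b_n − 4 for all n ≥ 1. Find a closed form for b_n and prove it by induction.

Claim: b_n = 2·5^n + 1.

Base case: b_1 = 11, and 2·5^1 + 1 = 10 + 1 = 11.
Assume b_k = 2·5^k + 1 for some k ≥ 1.
Then b_{k+1} = 5b_k − 4 = 5·(2·5^k + 1) − 4 = 10·5^k + 5 − 4 = 2·5^{k+1} + 1.
Hence b_n = 2·5^n + 1 for every n ≥ 1, by induction.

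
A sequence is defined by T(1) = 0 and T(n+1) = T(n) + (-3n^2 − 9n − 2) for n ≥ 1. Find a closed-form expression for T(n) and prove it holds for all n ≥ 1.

Claim: T(n) = -n^3 − 3n^2 + 2n + 2.

Base case: T(1) = 0, and -1^3 − 3·1^2 + 2·1 + 2 = 0.
Assume T(k) = -k^3 − 3k^2 + 2k + 2.
Then T(k+1) = T(k) + (-3k^2 − 9k − 2) = (-k^3 − 3k^2 + 2k + 2) + (-3k^2 − 9k − 2) = -k^3 − 6k^2 − 7k,
and -(k+1)^3 − 3·(k+1)^2 + 2·(k+1) + 2 = -k^3 − 6k^2 − 7k.
This completes the inductive step, so T(n) = -n^3 − 3n^2 + 2n + 2 for all n ≥ 1.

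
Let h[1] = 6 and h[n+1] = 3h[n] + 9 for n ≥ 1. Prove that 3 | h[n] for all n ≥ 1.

Base case: h[1] = 6 = 3·2, so 3 | h[1].
Assume 3 | h[k], so h[k] = 3t for some integer t.
Then h[k+1] = 3h[k] + 9 = 3·(3t) + 9 = 3(3t + 3), so 3 | h[k+1].
This completes the inductive step, so 3 | h[n] for all n ≥ 1.

3 | h[n]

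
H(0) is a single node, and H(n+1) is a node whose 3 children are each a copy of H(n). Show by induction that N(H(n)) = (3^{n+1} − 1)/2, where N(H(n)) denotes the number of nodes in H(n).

Base case: N(H(0)) = 1, and (3^{0+1} − 1)/2 = 1.
Assume N(H(k)) = (3^{k+1} − 1)/2.
Then N(H(k+1)) = 1 + 3N(H(k)) = 1 + 3·(3^{k+1} − 1)/2 = 1 + (3^{k+2} − 3)/2 = (2 + 3^{k+2} − 3)/2 = (3^{k+2} − 1)/2.
Hence N(H(n)) = (3^{n+1} − 1)/2 for every n ≥ 0, by induction.

N(H(n)) = (3^{n+1} − 1)/2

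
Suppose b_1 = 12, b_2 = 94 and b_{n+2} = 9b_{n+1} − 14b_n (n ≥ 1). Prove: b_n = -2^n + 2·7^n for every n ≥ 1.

Base cases: b_1 = 12 and -2^1 + 2·7^1 = 12; b_2 = 94 and -2^2 + 2·7^2 = 94.
Assume b_j = -2^j + 2·7^j for all 1 ≤ j ≤ r, where r ≥ 2.
Then b_{r+1} = 9b_r − 14b_{r−1} = 9·(-2^r + 2·7^r) − 14·(-2^{r−1} + 2·7^{r−1}) = -(9·2 − 14)2^{r−1} + 2·(9·7 − 14)7^{r−1} = -4·2^{r−1} + 98·7^{r−1} = -2^{r+1} + 2·7^{r+1}.
So the formula holds for r+1, and by strong induction b_n = -2^n + 2·7^n for all n ≥ 1.

b_n = -2^n + 2·7^n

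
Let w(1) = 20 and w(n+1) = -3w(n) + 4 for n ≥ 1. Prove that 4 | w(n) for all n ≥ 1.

Base case: w(1) = 20 = 4·5, so 4 | w(1).
Assume 4 | w(m), so w(m) = 4t for some integer t.
Then w(m+1) = -3w(m) + 4 = -3·(4t) + 4 = 4(-3t + 1), so 4 | w(m+1).
So the property holds for m+1, and by induction 4 | w(n) for all n ≥ 1.

4 | w(n)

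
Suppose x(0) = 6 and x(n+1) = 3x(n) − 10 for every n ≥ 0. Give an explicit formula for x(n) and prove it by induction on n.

Claim: x(n) = 3^n + 5.

Base case: x(0) = 6, and 3^0 + 5 = 1 + 5 = 6.
Assume x(r) = 3^r + 5 for some r ≥ 0.
Then x(r+1) = 3x(r) − 10 = 3·(3^r + 5) − 10 = 3^{r+1} + 15 − 10 = 3^{r+1} + 5.
This completes the inductive step, so x(n) = 3^n + 5 for all n ≥ 0.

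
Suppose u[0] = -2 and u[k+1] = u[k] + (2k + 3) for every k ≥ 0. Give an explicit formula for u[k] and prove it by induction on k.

Claim: u[k] = k^2 + 2k − 2.

Base case: u[0] = -2, and 0^2 + 2·0 − 2 = -2.
Assume u[r] = r^2 + 2r − 2.
Then u[r+1] = u[r] + (2r + 3) = (r^2 + 2r − 2) + (2r + 3) = r^2 + 4r + 1,
and (r+1)^2 + 2·(r+1) − 2 = r^2 + 4r + 1.
By induction, u[k] = k^2 + 2k − 2 for all k ≥ 0.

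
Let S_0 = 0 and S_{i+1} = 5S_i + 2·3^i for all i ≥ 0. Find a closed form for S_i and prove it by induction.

Claim: S_i = 5^i − 3^i.

Base case: S_0 = 0, and 5^0 − 3^0 = 1 − 1 = 0.
Assume S_j = 5^j − 3^j for some j ≥ 0.
Then S_{j+1} = 5S_j + 2·3^j = 5·(5^j − 3^j) + 2·3^j = 5^{j+1} − 5·3^j + 2·3^j = 5^{j+1} − 3·3^j = 5^{j+1} − 3^{j+1}.
Hence S_i = 5^i − 3^i for every i ≥ 0, by induction.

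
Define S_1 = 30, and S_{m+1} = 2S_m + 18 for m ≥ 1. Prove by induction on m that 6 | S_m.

Base case: S_1 = 30 = 6·5, so 6 | S_1.
Assume 6 | S_r, so S_r = 6t for some integer t.
Then S_{r+1} = 2S_r + 18 = 2·(6t) + 18 = 6(2t + 3), so 6 | S_{r+1}.
By induction, 6 | S_m for all m ≥ 1.

6 | S_m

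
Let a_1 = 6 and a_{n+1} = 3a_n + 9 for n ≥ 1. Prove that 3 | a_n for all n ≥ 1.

Base case: a_1 = 6 = 3·2, so 3 | a_1.
Assume 3 | a_j, so a_j = 3t for some integer t.
Then a_{j+1} = 3a_j + 9 = 3·(3t) + 9 = 3(3t + 3), so 3 | a_{j+1}.
This completes the inductive step, so 3 | a_n for all n ≥ 1.

3 | a_n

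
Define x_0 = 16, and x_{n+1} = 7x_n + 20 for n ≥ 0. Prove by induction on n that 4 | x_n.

Base case: x_0 = 16 = 4·4, so 4 | x_0.
Assume 4 | x_k, so x_k = 4t for some integer t.
Then x_{k+1} = 7x_k + 20 = 7·(4t) + 20 = 4(7t + 5), so 4 | x_{k+1}.
Hence 4 | x_n for every n ≥ 0, by induction.

4 | x_n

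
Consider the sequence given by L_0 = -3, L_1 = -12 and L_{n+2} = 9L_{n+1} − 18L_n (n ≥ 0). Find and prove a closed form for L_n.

Claim: L_n = -6^n − 2·3^n.

Base cases: L_0 = -3 and -6^0 − 2·3^0 = -3; L_1 = -12 and -6^1 − 2·3^1 = -12.
Assume L_i = -6^i − 2·3^i for all 0 ≤ i ≤ j, where j ≥ 1.
Then L_{j+1} = 9L_j − 18L_{j−1} = 9·(-6^j − 2·3^j) − 18·(-6^{j−1} − 2·3^{j−1}) = -(9·6 − 18)6^{j−1} − 2·(9·3 − 18)3^{j−1} = -36·6^{j−1} − 18·3^{j−1} = -6^{j+1} − 2·3^{j+1}.
So the formula holds for j+1, and by strong induction L_n = -6^n − 2·3^n for all n ≥ 0.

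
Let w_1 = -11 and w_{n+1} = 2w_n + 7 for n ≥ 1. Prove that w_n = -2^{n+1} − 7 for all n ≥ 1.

Base case: w_1 = -11, and -2^{1+1} − 7 = -4 − 7 = -11.
Assume w_r = -2^{r+1} − 7 for some r ≥ 1.
Then w_{r+1} = 2w_r + 7 = 2·(-2^{r+1} − 7) + 7 = -2^{r+2} − 14 + 7 = -2^{r+2} − 7.
Hence w_n = -2^{n+1} − 7 for every n ≥ 1, by induction.

w_n = -2^{n+1} − 7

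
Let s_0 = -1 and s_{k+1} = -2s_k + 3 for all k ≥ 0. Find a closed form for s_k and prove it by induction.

Claim: s_k = -2·(-2)^k + 1.

Base case: s_0 = -1, and -2·(-2)^0 + 1 = -2 + 1 = -1.
Assume s_m = -2·(-2)^m + 1 for some m ≥ 0.
Then s_{m+1} = -2s_m + 3 = -2·(-2·(-2)^m + 1) + 3 = 4·(-2)^m − 2 + 3 = -2·(-2)^{m+1} + 1.
By induction, s_k = -2·(-2)^k + 1 for all k ≥ 0.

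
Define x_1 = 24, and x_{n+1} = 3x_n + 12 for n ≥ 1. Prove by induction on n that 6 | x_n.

Base case: x_1 = 24 = 6·4, so 6 | x_1.
Assume 6 | x_r, so x_r = 6t for some integer t.
Then x_{r+1} = 3x_r + 12 = 3·(6t) + 12 = 6(3t + 2), so 6 | x_{r+1}.
Hence 6 | x_n for every n ≥ 1, by induction.

6 | x_n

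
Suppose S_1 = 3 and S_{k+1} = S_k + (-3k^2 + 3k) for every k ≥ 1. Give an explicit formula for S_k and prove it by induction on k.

Claim: S_k = -k^3 + 3k^2 − 2k + 3.

Base case: S_1 = 3, and -1^3 + 3·1^2 − 2·1 + 3 = 3.
Assume S_m = -m^3 + 3m^2 − 2m + 3.
Then S_{m+1} = S_m + (-3m^2 + 3m) = (-m^3 + 3m^2 − 2m + 3) + (-3m^2 + 3m) = -m^3 + m + 3,
and -(m+1)^3 + 3·(m+1)^2 − 2·(m+1) + 3 = -m^3 + m + 3.
This completes the inductive step, so S_k = -k^3 + 3k^2 − 2k + 3 for all k ≥ 1.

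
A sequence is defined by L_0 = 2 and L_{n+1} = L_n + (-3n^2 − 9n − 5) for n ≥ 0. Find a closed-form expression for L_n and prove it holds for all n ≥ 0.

Claim: L_n = -n^3 − 3n^2 − n + 2.

Base case: L_0 = 2, and -0^3 − 3·0^2 − 0 + 2 = 2.
Assume L_r = -r^3 − 3r^2 − r + 2.
Then L_{r+1} = L_r + (-3r^2 − 9r − 5) = (-r^3 − 3r^2 − r + 2) + (-3r^2 − 9r − 5) = -r^3 − 6r^2 − 10r − 3,
and -(r+1)^3 − 3·(r+1)^2 − (r+1) + 2 = -r^3 − 6r^2 − 10r − 3.
Hence L_n = -n^3 − 3n^2 − n + 2 for every n ≥ 0, by induction.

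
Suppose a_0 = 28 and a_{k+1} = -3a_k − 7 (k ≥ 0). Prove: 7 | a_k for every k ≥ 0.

Base case: a_0 = 28 = 7·4, so 7 | a_0.
Assume 7 | a_r, so a_r = 7t for some integer t.
Then a_{r+1} = -3a_r − 7 = -3·(7t) − 7 = 7(-3t − 1), so 7 | a_{r+1}.
This completes the inductive step, so 7 | a_k for all k ≥ 0.

7 | a_k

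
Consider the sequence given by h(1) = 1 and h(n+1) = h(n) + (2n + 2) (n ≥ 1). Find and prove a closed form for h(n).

Claim: h(n) = n^2 + n − 1.

Base case: h(1) = 1, and 1^2 + 1 − 1 = 1.
Assume h(m) = m^2 + m − 1.
Then h(m+1) = h(m) + (2m + 2) = (m^2 + m − 1) + (2m + 2) = m^2 + 3m + 1,
and (m+1)^2 + (m+1) − 1 = m^2 + 3m + 1.
Hence h(n) = n^2 + n − 1 for every n ≥ 1, by induction.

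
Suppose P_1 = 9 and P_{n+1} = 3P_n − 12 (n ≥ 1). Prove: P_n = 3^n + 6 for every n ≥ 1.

Base case: P_1 = 9, and 3^1 + 6 = 3 + 6 = 9.
Assume P_r = 3^r + 6 for some r ≥ 1.
Then P_{r+1} = 3P_r − 12 = 3·(3^r + 6) − 12 = 3^{r+1} + 18 − 12 = 3^{r+1} + 6.
Hence P_n = 3^n + 6 for every n ≥ 1, by induction.

P_n = 3^n + 6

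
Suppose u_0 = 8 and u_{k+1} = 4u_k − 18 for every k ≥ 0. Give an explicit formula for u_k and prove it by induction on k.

Claim: u_k = 2·4^k + 6.

Base case: u_0 = 8, and 2·4^0 + 6 = 2 + 6 = 8.
Assume u_r = 2·4^r + 6 for some r ≥ 0.
Then u_{r+1} = 4u_r − 18 = 4·(2·4^r + 6) − 18 = 8·4^r + 24 − 18 = 2·4^{r+1} + 6.
So the formula holds for r+1, and by induction u_k = 2·4^k + 6 for all k ≥ 0.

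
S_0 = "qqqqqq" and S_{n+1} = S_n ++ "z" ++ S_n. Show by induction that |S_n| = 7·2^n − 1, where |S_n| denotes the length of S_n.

Base case: |S_0| = 6, and 7·2^0 − 1 = 6.
Assume |S_k| = 7·2^k − 1.
Then |S_{k+1}| = |S_k| + 1 + |S_k| = 2|S_k| + 1 = 2(7·2^k − 1) + 1 = 7·2^{k+1} − 2 + 1 = 7·2^{k+1} − 1.
This completes the inductive step, so |S_n| = 7·2^n − 1 for all n ≥ 0.

|S_n| = 7·2^n − 1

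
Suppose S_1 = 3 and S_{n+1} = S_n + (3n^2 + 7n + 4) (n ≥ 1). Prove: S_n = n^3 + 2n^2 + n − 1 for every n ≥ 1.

Base case: S_1 = 3, and 1^3 + 2·1^2 + 1 − 1 = 3.
Assume S_j = j^3 + 2j^2 + j − 1.
Then S_{j+1} = S_j + (3j^2 + 7j + 4) = (j^3 + 2j^2 + j − 1) + (3j^2 + 7j + 4) = j^3 + 5j^2 + 8j + 3,
and (j+1)^3 + 2·(j+1)^2 + (j+1) − 1 = j^3 + 5j^2 + 8j + 3.
Hence S_n = n^3 + 2n^2 + n − 1 for every n ≥ 1, by induction.

S_n = n^3 + 2n^2 + n − 1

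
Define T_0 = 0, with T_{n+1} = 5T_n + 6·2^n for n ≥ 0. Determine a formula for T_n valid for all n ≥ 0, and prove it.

Claim: T_n = 2·5^n − 2·2^n.

Base case: T_0 = 0, and 2·5^0 − 2·2^0 = 2 − 2 = 0.
Assume T_k = 2·5^k − 2·2^k for some k ≥ 0.
Then T_{k+1} = 5T_k + 6·2^k = 5·(2·5^k − 2·2^k) + 6·2^k = 2·5^{k+1} − 10·2^k + 6·2^k = 2·5^{k+1} − 4·2^k = 2·5^{k+1} − 2·2^{k+1}.
By induction, T_n = 2·5^n − 2·2^n for all n ≥ 0.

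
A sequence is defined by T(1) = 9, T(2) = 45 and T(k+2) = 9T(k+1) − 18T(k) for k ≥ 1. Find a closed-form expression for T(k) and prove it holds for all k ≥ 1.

Claim: T(k) = 3^k + 6^k.

Base cases: T(1) = 9 and 3^1 + 6^1 = 9; T(2) = 45 and 3^2 + 6^2 = 45.
Assume T(j) = 3^j + 6^j for all 1 ≤ j ≤ r, where r ≥ 2.
Then T(r+1) = 9T(r) − 18T(r−1) = 9·(3^r + 6^r) − 18·(3^{r−1} + 6^{r−1}) = (9·3 − 18)3^{r−1} + (9·6 − 18)6^{r−1} = 9·3^{r−1} + 36·6^{r−1} = 3^{r+1} + 6^{r+1}.
This completes the inductive step, so T(k) = 3^k + 6^k for all k ≥ 1.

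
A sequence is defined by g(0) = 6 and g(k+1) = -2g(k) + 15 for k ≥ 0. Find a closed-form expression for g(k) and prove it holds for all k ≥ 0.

Claim: g(k) = (-2)^k + 5.

Base case: g(0) = 6, and (-2)^0 + 5 = 1 + 5 = 6.
Assume g(r) = (-2)^r + 5 for some r ≥ 0.
Then g(r+1) = -2g(r) + 15 = -2·((-2)^r + 5) + 15 = -2·(-2)^r − 10 + 15 = (-2)^{r+1} + 5.
So the formula holds for r+1, and by induction g(k) = (-2)^k + 5 for all k ≥ 0.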